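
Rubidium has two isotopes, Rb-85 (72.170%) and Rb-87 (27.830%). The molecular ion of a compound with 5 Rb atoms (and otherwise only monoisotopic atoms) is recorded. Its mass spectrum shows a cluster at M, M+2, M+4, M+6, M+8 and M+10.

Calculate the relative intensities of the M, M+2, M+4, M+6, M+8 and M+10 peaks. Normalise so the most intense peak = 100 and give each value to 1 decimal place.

Each Rb atom is independently Rb-85 (p = 0.72170) or Rb-87 (q = 0.27830); the cluster is the binomial expansion (p + q)^5.
P(M) = 0.72170^5 = 0.195787
P(M+2) = 5 × 0.72170^4 × 0.27830^1 = 0.377494
P(M+4) = 10 × 0.72170^3 × 0.27830^2 = 0.291136
P(M+6) = 10 × 0.72170^2 × 0.27830^3 = 0.112267
P(M+8) = 5 × 0.72170^1 × 0.27830^4 = 0.021646
P(M+10) = 0.27830^5 = 0.001669
The M+2 peak is largest (0.377494); scaling to 100 gives 51.9 : 100.0 : 77.1 : 29.7 : 5.7 : 0.4.

51.9 : 100.0 : 77.1 : 29.7 : 5.7 : 0.4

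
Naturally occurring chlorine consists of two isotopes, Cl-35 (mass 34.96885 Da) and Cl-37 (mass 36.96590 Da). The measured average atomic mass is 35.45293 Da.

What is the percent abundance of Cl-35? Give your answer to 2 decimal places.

75.76%

Let x be the fractional abundance of Cl-35; then Cl-37 has abundance 1 − x.
34.96885·x + 36.96590·(1 − x) = 35.45293
(34.96885 − 36.96590)·x = 35.45293 − 36.96590
x = -1.51297 / -1.99705 = 0.75760 → 75.76% Cl-35, 24.24% Cl-37.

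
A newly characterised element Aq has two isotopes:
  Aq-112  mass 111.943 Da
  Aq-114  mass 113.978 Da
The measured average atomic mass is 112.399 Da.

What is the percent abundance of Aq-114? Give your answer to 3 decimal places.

22.408%

With x = fraction of Aq-112 (so Aq-114 is 1 − x):
111.943·x + 113.978·(1 − x) = 112.399
(111.943 − 113.978)·x = 112.399 − 113.978
x = -1.579 / -2.035 = 0.77592 → 77.592% Aq-112, 22.408% Aq-114.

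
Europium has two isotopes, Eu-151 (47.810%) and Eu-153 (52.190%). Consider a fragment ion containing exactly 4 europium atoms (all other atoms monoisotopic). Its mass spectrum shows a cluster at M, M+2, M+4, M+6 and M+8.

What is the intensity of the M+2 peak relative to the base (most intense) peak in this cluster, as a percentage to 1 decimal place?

61.1%

Term probabilities: M 0.0522, M+2 0.2281, M+4 0.3736, M+6 0.2719, M+8 0.0742. Base peak = M+4.
P(M+4) = C(4,2) × 0.47810^2 × 0.52190^2 = 6 × 0.22857961 × 0.27237961 = 0.373563 (base)
P(M+2) = C(4,1) × 0.47810^3 × 0.52190^1 = 4 × 0.10928391 × 0.5219 = 0.228141
Relative intensity = 0.228141 / 0.373563 × 100 = 61.1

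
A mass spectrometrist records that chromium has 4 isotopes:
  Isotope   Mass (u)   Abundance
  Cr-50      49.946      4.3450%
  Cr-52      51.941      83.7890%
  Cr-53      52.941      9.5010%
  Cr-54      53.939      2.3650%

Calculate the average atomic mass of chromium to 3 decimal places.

51.997 u

Average mass = Σ (abundance × isotope mass) = 0.043450 × 49.946 + 0.837890 × 51.941 + 0.095010 × 52.941 + 0.023650 × 53.939
= 2.1702 + 43.5208 + 5.0299 + 1.2757 = 51.9966 u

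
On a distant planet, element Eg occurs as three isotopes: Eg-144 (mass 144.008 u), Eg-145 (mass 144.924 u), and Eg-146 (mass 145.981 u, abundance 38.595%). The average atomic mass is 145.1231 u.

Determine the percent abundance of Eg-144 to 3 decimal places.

The remaining 61.405% is split between Eg-144 (fraction x) and Eg-145 (fraction 0.61405 − x).
Substituting: 144.008x + 144.924(0.61405 − x) = 88.78173305
(144.008 − 144.924)x = -0.20884915  ⇒  x = 0.22800, y = 0.38605
Eg-144: 22.800%, Eg-145: 38.605%.

22.800%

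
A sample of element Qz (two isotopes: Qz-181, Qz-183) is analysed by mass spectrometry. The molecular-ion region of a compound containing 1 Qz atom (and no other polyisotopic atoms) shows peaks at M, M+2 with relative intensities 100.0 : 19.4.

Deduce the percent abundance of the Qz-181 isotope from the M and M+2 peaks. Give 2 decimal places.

83.75%

If p is the fraction of Qz that is Qz-181, then I(M+2)/I(M) = [C(1,1)·p^0·(1−p)] / p^1 = 1·(1−p)/p = 19.4/100.0 = 0.1940
(1−p)/p = 0.1940/1 = 0.1940  ⇒  p = 1/(1 + 0.1940) = 0.8375
Qz-181: 83.75%, Qz-183: 16.25%.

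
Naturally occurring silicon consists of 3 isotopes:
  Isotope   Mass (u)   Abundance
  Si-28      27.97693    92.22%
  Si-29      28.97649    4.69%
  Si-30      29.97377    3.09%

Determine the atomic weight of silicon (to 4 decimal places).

28.0855 u

The abundance-weighted mean is 0.9222 × 27.97693 + 0.0469 × 28.97649 + 0.0309 × 29.97377
= 25.800325 + 1.358997 + 0.926189 = 28.085511 u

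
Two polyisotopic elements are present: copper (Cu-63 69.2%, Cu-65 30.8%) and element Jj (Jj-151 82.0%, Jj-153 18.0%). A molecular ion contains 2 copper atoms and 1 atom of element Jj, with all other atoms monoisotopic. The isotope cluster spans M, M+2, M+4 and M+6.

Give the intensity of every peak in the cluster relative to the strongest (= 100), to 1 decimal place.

90.1 : 100.0 : 35.5 : 3.9

Copper pattern (n=2): 0.478864 : 0.426272 : 0.094864
Element Jj pattern (n=1): 0.8200 : 0.1800
Convolve the two distributions (both contribute in 2-u steps):
  M: 0.478864×0.8200 = 0.392668
  M+2: 0.478864×0.1800 + 0.426272×0.8200 = 0.435739
  M+4: 0.426272×0.1800 + 0.094864×0.8200 = 0.154517
  M+6: 0.094864×0.1800 = 0.017076
Scale to base peak (0.435739) = 100: 90.1 : 100.0 : 35.5 : 3.9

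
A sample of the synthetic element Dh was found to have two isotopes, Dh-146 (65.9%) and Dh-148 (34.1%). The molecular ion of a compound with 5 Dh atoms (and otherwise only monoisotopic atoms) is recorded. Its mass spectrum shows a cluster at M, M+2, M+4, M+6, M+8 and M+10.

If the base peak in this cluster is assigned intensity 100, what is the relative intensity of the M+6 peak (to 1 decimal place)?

51.7

Term probabilities: M 0.1243, M+2 0.3216, M+4 0.3328, M+6 0.1722, M+8 0.0446, M+10 0.0046. Base peak = M+4.
P(M+4) = C(5,2) × 0.659^3 × 0.341^2 = 10 × 0.28619118 × 0.116281 = 0.332786 (base)
P(M+6) = C(5,3) × 0.659^2 × 0.341^3 = 10 × 0.434281 × 0.03965182 = 0.172200
Relative intensity = 0.172200 / 0.332786 × 100 = 51.7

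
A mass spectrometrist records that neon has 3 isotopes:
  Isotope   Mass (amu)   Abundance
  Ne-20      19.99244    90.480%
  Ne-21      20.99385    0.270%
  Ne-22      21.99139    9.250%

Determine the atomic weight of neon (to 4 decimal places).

20.1800 amu

Average mass = Σ (abundance × isotope mass) = 0.90480 × 19.99244 + 0.00270 × 20.99385 + 0.09250 × 21.99139
= 18.089160 + 0.056683 + 2.034204 = 20.180047 amu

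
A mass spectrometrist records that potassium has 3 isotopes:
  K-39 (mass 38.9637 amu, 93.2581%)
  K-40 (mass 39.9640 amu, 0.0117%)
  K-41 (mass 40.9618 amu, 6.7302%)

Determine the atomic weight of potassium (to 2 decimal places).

The abundance-weighted mean is 0.932581 × 38.9637 + 0.000117 × 39.9640 + 0.067302 × 40.9618
= 36.33681 + 0.00468 + 2.75681 = 39.09830 amu

39.10 amu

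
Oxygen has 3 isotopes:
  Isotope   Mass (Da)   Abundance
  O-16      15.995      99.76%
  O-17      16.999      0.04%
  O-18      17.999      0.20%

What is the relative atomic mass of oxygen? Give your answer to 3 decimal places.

15.999 Da

Ar = Σ fᵢ·mᵢ = 0.9976 × 15.995 + 0.0004 × 16.999 + 0.0020 × 17.999
= 15.9566 + 0.0068 + 0.0360 = 15.9994 Da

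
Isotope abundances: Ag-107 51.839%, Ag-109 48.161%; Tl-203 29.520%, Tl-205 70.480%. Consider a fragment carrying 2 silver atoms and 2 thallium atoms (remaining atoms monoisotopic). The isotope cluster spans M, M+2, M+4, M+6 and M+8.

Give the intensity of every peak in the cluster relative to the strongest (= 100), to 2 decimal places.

6.48 : 42.97 : 100.00 : 95.32 : 31.87

Silver pattern (n=2): 0.26872819 : 0.49932362 : 0.23194819
Thallium pattern (n=2): 0.08714304 : 0.41611392 : 0.49674304
Convolve the two distributions (both contribute in 2-u steps):
  M: 0.26872819×0.08714304 = 0.023418
  M+2: 0.26872819×0.41611392 + 0.49932362×0.08714304 = 0.155334
  M+4: 0.26872819×0.49674304 + 0.49932362×0.41611392 + 0.23194819×0.08714304 = 0.361477
  M+6: 0.49932362×0.49674304 + 0.23194819×0.41611392 = 0.344552
  M+8: 0.23194819×0.49674304 = 0.115219
Scale to base peak (0.361477) = 100: 6.48 : 42.97 : 100.00 : 95.32 : 31.87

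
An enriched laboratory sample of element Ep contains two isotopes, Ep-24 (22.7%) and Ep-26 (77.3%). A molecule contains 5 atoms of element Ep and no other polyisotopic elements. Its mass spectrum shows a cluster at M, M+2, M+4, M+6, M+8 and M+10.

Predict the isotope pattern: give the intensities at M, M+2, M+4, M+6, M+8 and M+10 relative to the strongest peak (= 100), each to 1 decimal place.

Expanding (0.227 + 0.773)^5:
P(M) = 0.227^5 = 0.000603
P(M+2) = 5 × 0.227^4 × 0.773^1 = 0.010262
P(M+4) = 10 × 0.227^3 × 0.773^2 = 0.069893
P(M+6) = 10 × 0.227^2 × 0.773^3 = 0.238007
P(M+8) = 5 × 0.227^1 × 0.773^4 = 0.405241
P(M+10) = 0.773^5 = 0.275993
The M+8 peak is largest (0.405241); scaling to 100 gives 0.1 : 2.5 : 17.2 : 58.7 : 100.0 : 68.1.

0.1 : 2.5 : 17.2 : 58.7 : 100.0 : 68.1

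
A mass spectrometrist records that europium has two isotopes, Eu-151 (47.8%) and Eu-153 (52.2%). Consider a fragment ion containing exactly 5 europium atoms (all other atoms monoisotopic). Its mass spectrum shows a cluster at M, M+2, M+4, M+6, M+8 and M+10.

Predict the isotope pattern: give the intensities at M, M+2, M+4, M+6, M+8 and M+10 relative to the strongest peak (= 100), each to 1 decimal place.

The 5 Eu atoms are independent, so intensities follow the terms of (0.478 + 0.522)^5.
P(M) = 0.478^5 = 0.024954
P(M+2) = 5 × 0.478^4 × 0.522^1 = 0.136255
P(M+4) = 10 × 0.478^3 × 0.522^2 = 0.297594
P(M+6) = 10 × 0.478^2 × 0.522^3 = 0.324988
P(M+8) = 5 × 0.478^1 × 0.522^4 = 0.177452
P(M+10) = 0.522^5 = 0.038757
The M+6 peak is largest (0.324988); scaling to 100 gives 7.7 : 41.9 : 91.6 : 100.0 : 54.6 : 11.9.

7.7 : 41.9 : 91.6 : 100.0 : 54.6 : 11.9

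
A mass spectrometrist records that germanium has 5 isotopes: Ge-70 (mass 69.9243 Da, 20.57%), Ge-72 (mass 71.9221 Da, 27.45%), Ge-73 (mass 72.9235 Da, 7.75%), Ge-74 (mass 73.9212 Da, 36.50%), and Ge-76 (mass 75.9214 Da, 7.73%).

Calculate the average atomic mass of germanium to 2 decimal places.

72.63 Da

Average mass = Σ (abundance × isotope mass) = 0.2057 × 69.9243 + 0.2745 × 71.9221 + 0.0775 × 72.9235 + 0.3650 × 73.9212 + 0.0773 × 75.9214
= 14.38343 + 19.74262 + 5.65157 + 26.98124 + 5.86872 = 72.62758 Da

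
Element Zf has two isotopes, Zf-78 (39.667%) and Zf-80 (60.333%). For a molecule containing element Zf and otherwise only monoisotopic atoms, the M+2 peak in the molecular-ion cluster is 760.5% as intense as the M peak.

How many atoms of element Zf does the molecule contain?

5

For n independent Zf atoms, I(M+2)/I(M) = n · (abundance Zf-80) / (abundance Zf-78) = n · 0.60333/0.39667.
n = 7.605 × 0.39667/0.60333 = 5.00 ≈ 5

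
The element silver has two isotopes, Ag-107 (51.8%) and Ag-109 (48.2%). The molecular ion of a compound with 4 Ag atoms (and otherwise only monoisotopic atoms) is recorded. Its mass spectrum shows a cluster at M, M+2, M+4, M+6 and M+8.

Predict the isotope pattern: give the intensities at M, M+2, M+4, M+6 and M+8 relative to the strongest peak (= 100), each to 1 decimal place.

19.2 : 71.6 : 100.0 : 62.0 : 14.4

Expanding (0.518 + 0.482)^4:
P(M) = 0.518^4 = 0.071998
P(M+2) = 4 × 0.518^3 × 0.482^1 = 0.267976
P(M+4) = 6 × 0.518^2 × 0.482^2 = 0.374029
P(M+6) = 4 × 0.518^1 × 0.482^3 = 0.232023
P(M+8) = 0.482^4 = 0.053974
The M+4 peak is largest (0.374029); scaling to 100 gives 19.2 : 71.6 : 100.0 : 62.0 : 14.4.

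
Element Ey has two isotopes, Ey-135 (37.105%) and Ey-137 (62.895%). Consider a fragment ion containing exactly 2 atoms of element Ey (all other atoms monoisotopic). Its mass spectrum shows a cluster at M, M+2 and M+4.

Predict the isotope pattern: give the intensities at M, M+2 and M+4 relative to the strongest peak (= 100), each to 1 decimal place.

29.5 : 100.0 : 84.8

Each Ey atom is independently Ey-135 (p = 0.37105) or Ey-137 (q = 0.62895); the cluster is the binomial expansion (p + q)^2.
P(M) = 0.37105^2 = 0.137678
P(M+2) = 2 × 0.37105^1 × 0.62895^1 = 0.466744
P(M+4) = 0.62895^2 = 0.395578
The M+2 peak is largest (0.466744); scaling to 100 gives 29.5 : 100.0 : 84.8.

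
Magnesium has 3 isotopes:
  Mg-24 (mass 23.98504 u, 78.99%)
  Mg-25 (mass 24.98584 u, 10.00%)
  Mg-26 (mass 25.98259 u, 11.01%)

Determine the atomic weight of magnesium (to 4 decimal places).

24.3051 u

Ar = Σ fᵢ·mᵢ = 0.7899 × 23.98504 + 0.1000 × 24.98584 + 0.1101 × 25.98259
= 18.945783 + 2.498584 + 2.860683 = 24.305050 u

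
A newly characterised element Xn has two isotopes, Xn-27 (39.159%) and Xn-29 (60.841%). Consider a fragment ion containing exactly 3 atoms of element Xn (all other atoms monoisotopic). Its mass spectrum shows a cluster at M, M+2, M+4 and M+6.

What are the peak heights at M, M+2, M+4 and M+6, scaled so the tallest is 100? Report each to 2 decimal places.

Each Xn atom is independently Xn-27 (p = 0.39159) or Xn-29 (q = 0.60841); the cluster is the binomial expansion (p + q)^3.
P(M) = 0.39159^3 = 0.060047
P(M+2) = 3 × 0.39159^2 × 0.60841^1 = 0.279886
P(M+4) = 3 × 0.39159^1 × 0.60841^2 = 0.434856
P(M+6) = 0.60841^3 = 0.225211
The M+4 peak is largest (0.434856); scaling to 100 gives 13.81 : 64.36 : 100.00 : 51.79.

13.81 : 64.36 : 100.00 : 51.79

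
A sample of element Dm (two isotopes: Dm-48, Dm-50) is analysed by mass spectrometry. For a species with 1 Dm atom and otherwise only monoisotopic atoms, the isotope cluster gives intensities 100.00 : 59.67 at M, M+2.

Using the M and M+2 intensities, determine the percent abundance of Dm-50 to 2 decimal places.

Write p for the Dm-48 fraction. I(M+2)/I(M) = [C(1,1)·p^0·(1−p)] / p^1 = 1·(1−p)/p = 59.67/100.00 = 0.5967
(1−p)/p = 0.5967/1 = 0.5967  ⇒  p = 1/(1 + 0.5967) = 0.6263
Dm-48: 62.63%, Dm-50: 37.37%.

37.37%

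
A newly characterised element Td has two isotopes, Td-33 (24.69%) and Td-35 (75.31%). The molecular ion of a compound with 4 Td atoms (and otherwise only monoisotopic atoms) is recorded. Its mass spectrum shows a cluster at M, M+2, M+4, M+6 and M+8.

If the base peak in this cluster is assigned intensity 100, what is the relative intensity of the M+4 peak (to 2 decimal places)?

49.18

Binomial terms of (0.2469 + 0.7531)^4: M 0.0037, M+2 0.0453, M+4 0.2074, M+6 0.4218, M+8 0.3217 → M+6 is the base peak.
P(M+6) = C(4,3) × 0.2469^1 × 0.7531^3 = 4 × 0.2469 × 0.4271279 = 0.421832 (base)
P(M+4) = C(4,2) × 0.2469^2 × 0.7531^2 = 6 × 0.06095961 × 0.56715961 = 0.207443
Relative intensity = 0.207443 / 0.421832 × 100 = 49.18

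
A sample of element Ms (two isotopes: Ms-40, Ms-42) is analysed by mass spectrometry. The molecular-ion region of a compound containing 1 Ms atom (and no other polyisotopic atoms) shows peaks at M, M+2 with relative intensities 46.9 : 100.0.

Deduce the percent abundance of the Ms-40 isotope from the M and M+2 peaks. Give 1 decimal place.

Write p for the Ms-40 fraction. I(M+2)/I(M) = [C(1,1)·p^0·(1−p)] / p^1 = 1·(1−p)/p = 100.0/46.9 = 2.1322
(1−p)/p = 2.1322/1 = 2.1322  ⇒  p = 1/(1 + 2.1322) = 0.3193
Ms-40: 31.9%, Ms-42: 68.1%.

31.9%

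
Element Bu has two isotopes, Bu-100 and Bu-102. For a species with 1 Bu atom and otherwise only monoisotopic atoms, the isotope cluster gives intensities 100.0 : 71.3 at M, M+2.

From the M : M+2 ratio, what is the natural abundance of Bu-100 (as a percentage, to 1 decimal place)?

Let p = fractional abundance of Bu-100. I(M+2)/I(M) = [C(1,1)·p^0·(1−p)] / p^1 = 1·(1−p)/p = 71.3/100.0 = 0.7130
(1−p)/p = 0.7130/1 = 0.7130  ⇒  p = 1/(1 + 0.7130) = 0.5838
Bu-100: 58.4%, Bu-102: 41.6%.

58.4%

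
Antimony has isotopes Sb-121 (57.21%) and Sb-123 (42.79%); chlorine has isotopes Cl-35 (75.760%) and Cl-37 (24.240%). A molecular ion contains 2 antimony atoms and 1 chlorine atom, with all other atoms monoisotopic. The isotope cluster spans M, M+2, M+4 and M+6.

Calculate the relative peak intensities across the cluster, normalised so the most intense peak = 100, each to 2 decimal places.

55.07 : 100.00 : 57.17 : 9.86

Antimony pattern (n=2): 0.32729841 : 0.48960318 : 0.18309841
Chlorine pattern (n=1): 0.7576 : 0.2424
Convolve the two distributions (both contribute in 2-u steps):
  M: 0.32729841×0.7576 = 0.247961
  M+2: 0.32729841×0.2424 + 0.48960318×0.7576 = 0.450261
  M+4: 0.48960318×0.2424 + 0.18309841×0.7576 = 0.257395
  M+6: 0.18309841×0.2424 = 0.044383
Scale to base peak (0.450261) = 100: 55.07 : 100.00 : 57.17 : 9.86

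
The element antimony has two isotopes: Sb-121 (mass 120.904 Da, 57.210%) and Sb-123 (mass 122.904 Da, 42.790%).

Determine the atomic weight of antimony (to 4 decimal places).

121.7598 Da

The abundance-weighted mean is 0.57210 × 120.904 + 0.42790 × 122.904
= 69.16918 + 52.59062 = 121.75980 Da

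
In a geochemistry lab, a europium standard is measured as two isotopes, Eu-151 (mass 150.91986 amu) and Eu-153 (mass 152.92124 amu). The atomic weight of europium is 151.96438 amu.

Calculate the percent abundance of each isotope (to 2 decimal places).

Let x be the fractional abundance of Eu-151; then Eu-153 has abundance 1 − x.
150.91986·x + 152.92124·(1 − x) = 151.96438
(150.91986 − 152.92124)·x = 151.96438 − 152.92124
x = -0.95686 / -2.00138 = 0.47810 → 47.81% Eu-151, 52.19% Eu-153.

Eu-151: 47.81%, Eu-153: 52.19%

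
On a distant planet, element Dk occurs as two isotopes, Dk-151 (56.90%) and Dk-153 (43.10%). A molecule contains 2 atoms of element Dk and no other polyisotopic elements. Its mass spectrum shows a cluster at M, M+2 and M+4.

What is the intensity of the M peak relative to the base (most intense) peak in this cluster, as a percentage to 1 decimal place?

66.0%

Binomial terms of (0.5690 + 0.4310)^2: M 0.3238, M+2 0.4905, M+4 0.1858 → M+2 is the base peak.
P(M+2) = C(2,1) × 0.5690^1 × 0.4310^1 = 2 × 0.5690 × 0.4310 = 0.490478 (base)
P(M) = C(2,0) × 0.5690^2 × 0.4310^0 = 1 × 0.323761 × 1.0000 = 0.323761
Relative intensity = 0.323761 / 0.490478 × 100 = 66.0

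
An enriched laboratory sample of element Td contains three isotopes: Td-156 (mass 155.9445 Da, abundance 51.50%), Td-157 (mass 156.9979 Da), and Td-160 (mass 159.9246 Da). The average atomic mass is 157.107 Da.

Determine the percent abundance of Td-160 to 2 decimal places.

The remaining 48.50% is split between Td-157 (fraction x) and Td-160 (fraction 0.4850 − x).
Substituting: 156.9979x + 159.9246(0.4850 − x) = 76.7955825
(156.9979 − 159.9246)x = -0.7678485  ⇒  x = 0.26236, y = 0.22264
Td-157: 26.24%, Td-160: 22.26%.

22.26%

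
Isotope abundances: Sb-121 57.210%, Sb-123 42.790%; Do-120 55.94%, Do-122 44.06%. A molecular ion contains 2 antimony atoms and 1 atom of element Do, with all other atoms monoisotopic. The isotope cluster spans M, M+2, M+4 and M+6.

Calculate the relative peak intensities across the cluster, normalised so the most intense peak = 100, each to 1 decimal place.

43.8 : 100.0 : 76.1 : 19.3

Antimony pattern (n=2): 0.32729841 : 0.48960318 : 0.18309841
Element Do pattern (n=1): 0.5594 : 0.4406
Convolve the two distributions (both contribute in 2-u steps):
  M: 0.32729841×0.5594 = 0.183091
  M+2: 0.32729841×0.4406 + 0.48960318×0.5594 = 0.418092
  M+4: 0.48960318×0.4406 + 0.18309841×0.5594 = 0.318144
  M+6: 0.18309841×0.4406 = 0.080673
Scale to base peak (0.418092) = 100: 43.8 : 100.0 : 76.1 : 19.3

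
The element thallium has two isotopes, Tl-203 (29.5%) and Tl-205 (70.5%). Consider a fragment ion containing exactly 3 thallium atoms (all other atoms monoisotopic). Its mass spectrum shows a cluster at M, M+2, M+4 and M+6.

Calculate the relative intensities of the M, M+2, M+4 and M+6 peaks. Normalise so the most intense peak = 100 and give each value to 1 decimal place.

Expanding (0.295 + 0.705)^3:
P(M) = 0.295^3 = 0.025672
P(M+2) = 3 × 0.295^2 × 0.705^1 = 0.184058
P(M+4) = 3 × 0.295^1 × 0.705^2 = 0.439867
P(M+6) = 0.705^3 = 0.350403
The M+4 peak is largest (0.439867); scaling to 100 gives 5.8 : 41.8 : 100.0 : 79.7.

5.8 : 41.8 : 100.0 : 79.7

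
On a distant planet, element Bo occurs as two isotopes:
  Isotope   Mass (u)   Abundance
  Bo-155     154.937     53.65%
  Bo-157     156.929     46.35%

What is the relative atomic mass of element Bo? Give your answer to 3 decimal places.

155.860 u

The abundance-weighted mean is 0.5365 × 154.937 + 0.4635 × 156.929
= 83.1237 + 72.7366 = 155.8603 u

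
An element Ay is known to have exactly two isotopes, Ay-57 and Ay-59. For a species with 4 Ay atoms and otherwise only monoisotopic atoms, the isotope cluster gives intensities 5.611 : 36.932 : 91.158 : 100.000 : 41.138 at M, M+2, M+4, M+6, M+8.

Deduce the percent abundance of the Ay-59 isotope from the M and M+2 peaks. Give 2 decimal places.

Let p = fractional abundance of Ay-57. I(M+2)/I(M) = [C(4,1)·p^3·(1−p)] / p^4 = 4·(1−p)/p = 36.932/5.611 = 6.5821
(1−p)/p = 6.5821/4 = 1.6455  ⇒  p = 1/(1 + 1.6455) = 0.3780
Ay-57: 37.80%, Ay-59: 62.20%.

62.20%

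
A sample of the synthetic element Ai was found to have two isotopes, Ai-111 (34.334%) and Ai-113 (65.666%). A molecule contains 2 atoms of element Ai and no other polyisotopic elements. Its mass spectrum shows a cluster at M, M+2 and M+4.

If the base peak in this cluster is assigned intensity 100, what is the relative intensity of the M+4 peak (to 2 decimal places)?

95.63

Term probabilities: M 0.1179, M+2 0.4509, M+4 0.4312. Base peak = M+2.
P(M+2) = C(2,1) × 0.34334^1 × 0.65666^1 = 2 × 0.34334 × 0.65666 = 0.450915 (base)
P(M+4) = C(2,2) × 0.34334^0 × 0.65666^2 = 1 × 1.0000 × 0.43120236 = 0.431202
Relative intensity = 0.431202 / 0.450915 × 100 = 95.63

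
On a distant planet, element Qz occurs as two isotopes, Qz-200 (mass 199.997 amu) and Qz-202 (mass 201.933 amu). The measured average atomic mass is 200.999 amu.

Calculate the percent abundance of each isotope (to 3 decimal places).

Writing the weighted mean with unknown fraction x of Qz-200:
199.997·x + 201.933·(1 − x) = 200.999
(199.997 − 201.933)·x = 200.999 − 201.933
x = -0.934 / -1.936 = 0.48244 → 48.244% Qz-200, 51.756% Qz-202.

Qz-200: 48.244%, Qz-202: 51.756%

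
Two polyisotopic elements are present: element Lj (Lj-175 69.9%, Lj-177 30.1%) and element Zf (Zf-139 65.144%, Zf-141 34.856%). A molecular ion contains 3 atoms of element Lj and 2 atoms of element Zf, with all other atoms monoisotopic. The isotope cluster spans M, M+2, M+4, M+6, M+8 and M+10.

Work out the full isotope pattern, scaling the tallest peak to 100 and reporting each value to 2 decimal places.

Element Lj pattern (n=3): 0.3415321 : 0.4412067 : 0.1899903 : 0.0272709
Element Zf pattern (n=2): 0.42437407 : 0.45413185 : 0.12149407
Convolve the two distributions (both contribute in 2-u steps):
  M: 0.3415321×0.42437407 = 0.144937
  M+2: 0.3415321×0.45413185 + 0.4412067×0.42437407 = 0.342337
  M+4: 0.3415321×0.12149407 + 0.4412067×0.45413185 + 0.1899903×0.42437407 = 0.322487
  M+6: 0.4412067×0.12149407 + 0.1899903×0.45413185 + 0.0272709×0.42437407 = 0.151458
  M+8: 0.1899903×0.12149407 + 0.0272709×0.45413185 = 0.035467
  M+10: 0.0272709×0.12149407 = 0.003313
Scale to base peak (0.342337) = 100: 42.34 : 100.00 : 94.20 : 44.24 : 10.36 : 0.97

42.34 : 100.00 : 94.20 : 44.24 : 10.36 : 0.97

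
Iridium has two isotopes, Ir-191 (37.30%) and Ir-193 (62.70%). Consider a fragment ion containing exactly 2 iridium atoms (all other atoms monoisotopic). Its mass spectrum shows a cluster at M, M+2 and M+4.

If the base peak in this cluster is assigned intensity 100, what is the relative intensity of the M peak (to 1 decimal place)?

29.7

Binomial terms of (0.3730 + 0.6270)^2: M 0.1391, M+2 0.4677, M+4 0.3931 → M+2 is the base peak.
P(M+2) = C(2,1) × 0.3730^1 × 0.6270^1 = 2 × 0.3730 × 0.6270 = 0.467742 (base)
P(M) = C(2,0) × 0.3730^2 × 0.6270^0 = 1 × 0.139129 × 1.0000 = 0.139129
Relative intensity = 0.139129 / 0.467742 × 100 = 29.7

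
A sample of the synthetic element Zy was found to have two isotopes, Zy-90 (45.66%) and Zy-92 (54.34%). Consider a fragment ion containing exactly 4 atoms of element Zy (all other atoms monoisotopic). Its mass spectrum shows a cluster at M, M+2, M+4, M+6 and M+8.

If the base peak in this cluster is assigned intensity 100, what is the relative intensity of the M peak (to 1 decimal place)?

Binomial terms of (0.4566 + 0.5434)^4: M 0.0435, M+2 0.2069, M+4 0.3694, M+6 0.2931, M+8 0.0872 → M+4 is the base peak.
P(M+4) = C(4,2) × 0.4566^2 × 0.5434^2 = 6 × 0.20848356 × 0.29528356 = 0.369371 (base)
P(M) = C(4,0) × 0.4566^4 × 0.5434^0 = 1 × 0.04346539 × 1.0000 = 0.043465
Relative intensity = 0.043465 / 0.369371 × 100 = 11.8

11.8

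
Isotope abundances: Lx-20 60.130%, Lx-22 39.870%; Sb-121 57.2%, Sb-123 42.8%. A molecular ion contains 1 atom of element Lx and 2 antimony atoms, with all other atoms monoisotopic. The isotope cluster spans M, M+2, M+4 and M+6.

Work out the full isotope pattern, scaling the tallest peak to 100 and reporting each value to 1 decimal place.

46.3 : 100.0 : 71.9 : 17.2

Element Lx pattern (n=1): 0.6013 : 0.3987
Antimony pattern (n=2): 0.327184 : 0.489632 : 0.183184
Convolve the two distributions (both contribute in 2-u steps):
  M: 0.6013×0.327184 = 0.196736
  M+2: 0.6013×0.489632 + 0.3987×0.327184 = 0.424864
  M+4: 0.6013×0.183184 + 0.3987×0.489632 = 0.305365
  M+6: 0.3987×0.183184 = 0.073035
Scale to base peak (0.424864) = 100: 46.3 : 100.0 : 71.9 : 17.2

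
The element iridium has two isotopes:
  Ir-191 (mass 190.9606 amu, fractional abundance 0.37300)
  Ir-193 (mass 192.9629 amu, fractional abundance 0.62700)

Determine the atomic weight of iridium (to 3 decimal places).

Ar = Σ fᵢ·mᵢ = 0.37300 × 190.9606 + 0.62700 × 192.9629
= 71.22830 + 120.98774 = 192.21604 amu

192.216 amu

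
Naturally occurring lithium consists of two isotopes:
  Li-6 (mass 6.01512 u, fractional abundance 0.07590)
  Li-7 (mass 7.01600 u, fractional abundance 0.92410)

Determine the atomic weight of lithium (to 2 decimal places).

6.94 u

The abundance-weighted mean is 0.07590 × 6.01512 + 0.92410 × 7.01600
= 0.456548 + 6.483486 = 6.940034 u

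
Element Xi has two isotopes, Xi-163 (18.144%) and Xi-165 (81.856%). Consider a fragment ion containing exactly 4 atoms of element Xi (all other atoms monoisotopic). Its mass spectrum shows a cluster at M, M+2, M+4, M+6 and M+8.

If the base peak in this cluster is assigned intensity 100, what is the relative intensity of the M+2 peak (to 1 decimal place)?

4.4

Term probabilities: M 0.0011, M+2 0.0196, M+4 0.1323, M+6 0.3981, M+8 0.4490. Base peak = M+8.
P(M+8) = C(4,4) × 0.18144^0 × 0.81856^4 = 1 × 1.0000 × 0.44895424 = 0.448954 (base)
P(M+2) = C(4,1) × 0.18144^3 × 0.81856^1 = 4 × 0.00597309 × 0.81856 = 0.019557
Relative intensity = 0.019557 / 0.448954 × 100 = 4.4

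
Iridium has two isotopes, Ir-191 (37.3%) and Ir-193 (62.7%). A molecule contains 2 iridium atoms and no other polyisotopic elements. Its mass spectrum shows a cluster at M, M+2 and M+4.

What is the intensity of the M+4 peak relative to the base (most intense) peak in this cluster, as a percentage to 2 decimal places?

Binomial terms of (0.373 + 0.627)^2: M 0.1391, M+2 0.4677, M+4 0.3931 → M+2 is the base peak.
P(M+2) = C(2,1) × 0.373^1 × 0.627^1 = 2 × 0.3730 × 0.6270 = 0.467742 (base)
P(M+4) = C(2,2) × 0.373^0 × 0.627^2 = 1 × 1.0000 × 0.393129 = 0.393129
Relative intensity = 0.393129 / 0.467742 × 100 = 84.05

84.05%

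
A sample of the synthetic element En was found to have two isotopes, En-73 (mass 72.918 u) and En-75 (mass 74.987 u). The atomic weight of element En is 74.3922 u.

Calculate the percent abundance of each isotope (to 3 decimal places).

En-73: 28.748%, En-75: 71.252%

With x = fraction of En-73 (so En-75 is 1 − x):
72.918·x + 74.987·(1 − x) = 74.3922
(72.918 − 74.987)·x = 74.3922 − 74.987
x = -0.5948 / -2.069 = 0.28748 → 28.748% En-73, 71.252% En-75.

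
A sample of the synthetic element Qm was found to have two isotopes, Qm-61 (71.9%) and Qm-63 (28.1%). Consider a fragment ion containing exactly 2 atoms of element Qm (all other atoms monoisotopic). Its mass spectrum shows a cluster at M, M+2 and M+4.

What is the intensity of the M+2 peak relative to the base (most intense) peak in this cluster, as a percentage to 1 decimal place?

Binomial terms of (0.719 + 0.281)^2: M 0.5170, M+2 0.4041, M+4 0.0790 → M is the base peak.
P(M) = C(2,0) × 0.719^2 × 0.281^0 = 1 × 0.516961 × 1.0000 = 0.516961 (base)
P(M+2) = C(2,1) × 0.719^1 × 0.281^1 = 2 × 0.7190 × 0.2810 = 0.404078
Relative intensity = 0.404078 / 0.516961 × 100 = 78.2

78.2%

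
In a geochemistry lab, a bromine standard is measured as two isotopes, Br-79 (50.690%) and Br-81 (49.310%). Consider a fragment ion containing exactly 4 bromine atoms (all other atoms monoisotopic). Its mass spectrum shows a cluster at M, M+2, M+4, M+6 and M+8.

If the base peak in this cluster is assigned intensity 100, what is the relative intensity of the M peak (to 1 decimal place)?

17.6

Binomial terms of (0.50690 + 0.49310)^4: M 0.0660, M+2 0.2569, M+4 0.3749, M+6 0.2431, M+8 0.0591 → M+4 is the base peak.
P(M+4) = C(4,2) × 0.50690^2 × 0.49310^2 = 6 × 0.25694761 × 0.24314761 = 0.374857 (base)
P(M) = C(4,0) × 0.50690^4 × 0.49310^0 = 1 × 0.06602207 × 1.0000 = 0.066022
Relative intensity = 0.066022 / 0.374857 × 100 = 17.6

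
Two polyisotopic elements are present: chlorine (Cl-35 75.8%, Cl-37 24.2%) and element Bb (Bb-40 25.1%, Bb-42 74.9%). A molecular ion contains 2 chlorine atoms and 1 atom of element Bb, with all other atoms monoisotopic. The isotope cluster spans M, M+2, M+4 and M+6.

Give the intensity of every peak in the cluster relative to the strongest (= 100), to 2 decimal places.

Chlorine pattern (n=2): 0.574564 : 0.366872 : 0.058564
Element Bb pattern (n=1): 0.2510 : 0.7490
Convolve the two distributions (both contribute in 2-u steps):
  M: 0.574564×0.2510 = 0.144216
  M+2: 0.574564×0.7490 + 0.366872×0.2510 = 0.522433
  M+4: 0.366872×0.7490 + 0.058564×0.2510 = 0.289487
  M+6: 0.058564×0.7490 = 0.043864
Scale to base peak (0.522433) = 100: 27.60 : 100.00 : 55.41 : 8.40

27.60 : 100.00 : 55.41 : 8.40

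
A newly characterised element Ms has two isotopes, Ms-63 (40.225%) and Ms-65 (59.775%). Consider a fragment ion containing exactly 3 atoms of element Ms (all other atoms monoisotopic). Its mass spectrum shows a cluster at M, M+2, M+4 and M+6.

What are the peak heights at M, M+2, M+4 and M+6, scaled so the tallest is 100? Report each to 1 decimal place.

15.1 : 67.3 : 100.0 : 49.5

Expanding (0.40225 + 0.59775)^3:
P(M) = 0.40225^3 = 0.065086
P(M+2) = 3 × 0.40225^2 × 0.59775^1 = 0.290157
P(M+4) = 3 × 0.40225^1 × 0.59775^2 = 0.431178
P(M+6) = 0.59775^3 = 0.213579
The M+4 peak is largest (0.431178); scaling to 100 gives 15.1 : 67.3 : 100.0 : 49.5.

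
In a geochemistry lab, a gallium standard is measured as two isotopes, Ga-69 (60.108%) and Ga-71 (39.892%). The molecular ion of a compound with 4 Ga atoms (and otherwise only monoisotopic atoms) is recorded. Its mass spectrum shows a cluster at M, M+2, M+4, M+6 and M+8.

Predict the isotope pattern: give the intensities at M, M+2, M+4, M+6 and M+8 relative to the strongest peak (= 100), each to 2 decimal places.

37.67 : 100.00 : 99.55 : 44.05 : 7.31

The 4 Ga atoms are independent, so intensities follow the terms of (0.60108 + 0.39892)^4.
P(M) = 0.60108^4 = 0.130536
P(M+2) = 4 × 0.60108^3 × 0.39892^1 = 0.346531
P(M+4) = 6 × 0.60108^2 × 0.39892^2 = 0.344975
P(M+6) = 4 × 0.60108^1 × 0.39892^3 = 0.152633
P(M+8) = 0.39892^4 = 0.025325
The M+2 peak is largest (0.346531); scaling to 100 gives 37.67 : 100.00 : 99.55 : 44.05 : 7.31.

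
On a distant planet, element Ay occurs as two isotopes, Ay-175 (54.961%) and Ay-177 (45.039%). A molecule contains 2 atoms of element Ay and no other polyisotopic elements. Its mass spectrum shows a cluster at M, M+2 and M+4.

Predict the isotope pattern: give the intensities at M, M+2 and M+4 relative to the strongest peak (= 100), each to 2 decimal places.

61.01 : 100.00 : 40.97

The 2 Ay atoms are independent, so intensities follow the terms of (0.54961 + 0.45039)^2.
P(M) = 0.54961^2 = 0.302071
P(M+2) = 2 × 0.54961^1 × 0.45039^1 = 0.495078
P(M+4) = 0.45039^2 = 0.202851
The M+2 peak is largest (0.495078); scaling to 100 gives 61.01 : 100.00 : 40.97.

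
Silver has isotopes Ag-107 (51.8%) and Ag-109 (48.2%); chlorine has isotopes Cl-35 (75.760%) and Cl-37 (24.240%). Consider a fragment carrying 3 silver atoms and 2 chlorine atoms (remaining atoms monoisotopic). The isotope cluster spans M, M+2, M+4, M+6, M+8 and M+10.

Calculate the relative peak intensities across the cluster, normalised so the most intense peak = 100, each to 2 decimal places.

Silver pattern (n=3): 0.13899183 : 0.3879965 : 0.3610315 : 0.11198017
Chlorine pattern (n=2): 0.57395776 : 0.36728448 : 0.05875776
Convolve the two distributions (both contribute in 2-u steps):
  M: 0.13899183×0.57395776 = 0.079775
  M+2: 0.13899183×0.36728448 + 0.3879965×0.57395776 = 0.273743
  M+4: 0.13899183×0.05875776 + 0.3879965×0.36728448 + 0.3610315×0.57395776 = 0.357889
  M+6: 0.3879965×0.05875776 + 0.3610315×0.36728448 + 0.11198017×0.57395776 = 0.219671
  M+8: 0.3610315×0.05875776 + 0.11198017×0.36728448 = 0.062342
  M+10: 0.11198017×0.05875776 = 0.006580
Scale to base peak (0.357889) = 100: 22.29 : 76.49 : 100.00 : 61.38 : 17.42 : 1.84

22.29 : 76.49 : 100.00 : 61.38 : 17.42 : 1.84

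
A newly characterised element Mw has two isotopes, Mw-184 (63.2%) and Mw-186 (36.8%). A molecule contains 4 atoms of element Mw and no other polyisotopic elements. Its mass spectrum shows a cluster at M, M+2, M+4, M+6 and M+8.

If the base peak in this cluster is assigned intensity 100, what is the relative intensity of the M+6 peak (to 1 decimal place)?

33.9

Term probabilities: M 0.1595, M+2 0.3716, M+4 0.3245, M+6 0.1260, M+8 0.0183. Base peak = M+2.
P(M+2) = C(4,1) × 0.632^3 × 0.368^1 = 4 × 0.25243597 × 0.3680 = 0.371586 (base)
P(M+6) = C(4,3) × 0.632^1 × 0.368^3 = 4 × 0.6320 × 0.04983603 = 0.125985
Relative intensity = 0.125985 / 0.371586 × 100 = 33.9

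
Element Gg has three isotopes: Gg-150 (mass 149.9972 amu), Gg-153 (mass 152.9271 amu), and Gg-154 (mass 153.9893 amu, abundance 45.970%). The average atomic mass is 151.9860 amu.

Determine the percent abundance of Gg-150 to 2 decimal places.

48.79%

The remaining 54.030% is split between Gg-150 (fraction x) and Gg-153 (fraction 0.54030 − x).
Substituting: 149.9972x + 152.9271(0.54030 − x) = 81.19711879
(149.9972 − 152.9271)x = -1.42939334  ⇒  x = 0.48786, y = 0.05244
Gg-150: 48.79%, Gg-153: 5.24%.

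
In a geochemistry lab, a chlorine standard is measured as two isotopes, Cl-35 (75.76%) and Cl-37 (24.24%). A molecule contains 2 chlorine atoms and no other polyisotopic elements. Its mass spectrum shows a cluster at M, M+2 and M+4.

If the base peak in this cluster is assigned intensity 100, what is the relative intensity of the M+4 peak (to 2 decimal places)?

(0.7576 + 0.2424)^2 gives M 0.5740, M+2 0.3673, M+4 0.0588; the largest is M.
P(M) = C(2,0) × 0.7576^2 × 0.2424^0 = 1 × 0.57395776 × 1.0000 = 0.573958 (base)
P(M+4) = C(2,2) × 0.7576^0 × 0.2424^2 = 1 × 1.0000 × 0.05875776 = 0.058758
Relative intensity = 0.058758 / 0.573958 × 100 = 10.24

10.24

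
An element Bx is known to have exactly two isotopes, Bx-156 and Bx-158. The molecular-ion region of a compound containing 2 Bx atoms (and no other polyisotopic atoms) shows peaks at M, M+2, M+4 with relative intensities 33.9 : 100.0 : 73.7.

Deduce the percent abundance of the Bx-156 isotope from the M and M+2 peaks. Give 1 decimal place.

If p is the fraction of Bx that is Bx-156, then I(M+2)/I(M) = [C(2,1)·p^1·(1−p)] / p^2 = 2·(1−p)/p = 100.0/33.9 = 2.9499
(1−p)/p = 2.9499/2 = 1.4749  ⇒  p = 1/(1 + 1.4749) = 0.4041
Bx-156: 40.4%, Bx-158: 59.6%.

40.4%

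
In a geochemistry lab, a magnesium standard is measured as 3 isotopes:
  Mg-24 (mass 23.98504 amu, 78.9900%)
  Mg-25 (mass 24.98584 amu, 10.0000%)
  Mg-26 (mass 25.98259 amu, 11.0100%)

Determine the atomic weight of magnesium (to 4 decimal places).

24.3051 amu

Weight each isotope mass by its fractional abundance: 0.789900 × 23.98504 + 0.100000 × 24.98584 + 0.110100 × 25.98259
= 18.945783 + 2.498584 + 2.860683 = 24.305050 amu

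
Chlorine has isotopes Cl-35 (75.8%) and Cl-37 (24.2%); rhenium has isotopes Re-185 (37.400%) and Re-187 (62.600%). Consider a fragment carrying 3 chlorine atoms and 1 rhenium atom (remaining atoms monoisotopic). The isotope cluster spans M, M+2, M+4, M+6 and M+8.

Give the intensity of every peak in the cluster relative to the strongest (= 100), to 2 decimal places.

38.00 : 100.00 : 72.54 : 20.69 : 2.07

Chlorine pattern (n=3): 0.43551951 : 0.41713346 : 0.13317454 : 0.01417249
Rhenium pattern (n=1): 0.3740 : 0.6260
Convolve the two distributions (both contribute in 2-u steps):
  M: 0.43551951×0.3740 = 0.162884
  M+2: 0.43551951×0.6260 + 0.41713346×0.3740 = 0.428643
  M+4: 0.41713346×0.6260 + 0.13317454×0.3740 = 0.310933
  M+6: 0.13317454×0.6260 + 0.01417249×0.3740 = 0.088668
  M+8: 0.01417249×0.6260 = 0.008872
Scale to base peak (0.428643) = 100: 38.00 : 100.00 : 72.54 : 20.69 : 2.07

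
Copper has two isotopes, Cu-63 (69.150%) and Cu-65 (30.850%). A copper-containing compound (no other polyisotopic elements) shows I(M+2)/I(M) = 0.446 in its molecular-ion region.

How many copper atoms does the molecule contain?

With n Cu atoms, P(M+2)/P(M) = C(n,1)·p^(n−1)q / p^n = n·q/p = n · 0.30850/0.69150.
n = 0.446 × 0.69150/0.30850 = 1.00 ≈ 1

1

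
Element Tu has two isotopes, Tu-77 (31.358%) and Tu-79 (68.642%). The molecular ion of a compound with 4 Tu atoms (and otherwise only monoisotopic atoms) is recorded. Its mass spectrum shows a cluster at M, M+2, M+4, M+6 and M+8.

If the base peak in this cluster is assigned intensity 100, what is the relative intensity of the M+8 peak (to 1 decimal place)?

54.7

(0.31358 + 0.68642)^4 gives M 0.0097, M+2 0.0847, M+4 0.2780, M+6 0.4057, M+8 0.2220; the largest is M+6.
P(M+6) = C(4,3) × 0.31358^1 × 0.68642^3 = 4 × 0.31358 × 0.32342217 = 0.405675 (base)
P(M+8) = C(4,4) × 0.31358^0 × 0.68642^4 = 1 × 1.0000 × 0.22200345 = 0.222003
Relative intensity = 0.222003 / 0.405675 × 100 = 54.7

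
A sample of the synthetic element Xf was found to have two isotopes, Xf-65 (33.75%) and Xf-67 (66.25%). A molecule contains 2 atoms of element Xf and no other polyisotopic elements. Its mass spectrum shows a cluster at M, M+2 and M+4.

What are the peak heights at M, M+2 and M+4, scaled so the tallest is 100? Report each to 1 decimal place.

The 2 Xf atoms are independent, so intensities follow the terms of (0.3375 + 0.6625)^2.
P(M) = 0.3375^2 = 0.113906
P(M+2) = 2 × 0.3375^1 × 0.6625^1 = 0.447188
P(M+4) = 0.6625^2 = 0.438906
The M+2 peak is largest (0.447188); scaling to 100 gives 25.5 : 100.0 : 98.1.

25.5 : 100.0 : 98.1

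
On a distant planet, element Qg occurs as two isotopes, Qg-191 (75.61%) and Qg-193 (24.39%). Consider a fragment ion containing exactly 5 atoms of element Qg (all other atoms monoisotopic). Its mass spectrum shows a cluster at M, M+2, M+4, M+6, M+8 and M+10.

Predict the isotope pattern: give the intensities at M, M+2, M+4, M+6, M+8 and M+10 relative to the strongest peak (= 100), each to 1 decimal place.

Each Qg atom is independently Qg-191 (p = 0.7561) or Qg-193 (q = 0.2439); the cluster is the binomial expansion (p + q)^5.
P(M) = 0.7561^5 = 0.247113
P(M+2) = 5 × 0.7561^4 × 0.2439^1 = 0.398565
P(M+4) = 10 × 0.7561^3 × 0.2439^2 = 0.257135
P(M+6) = 10 × 0.7561^2 × 0.2439^3 = 0.082946
P(M+8) = 5 × 0.7561^1 × 0.2439^4 = 0.013378
P(M+10) = 0.2439^5 = 0.000863
The M+2 peak is largest (0.398565); scaling to 100 gives 62.0 : 100.0 : 64.5 : 20.8 : 3.4 : 0.2.

62.0 : 100.0 : 64.5 : 20.8 : 3.4 : 0.2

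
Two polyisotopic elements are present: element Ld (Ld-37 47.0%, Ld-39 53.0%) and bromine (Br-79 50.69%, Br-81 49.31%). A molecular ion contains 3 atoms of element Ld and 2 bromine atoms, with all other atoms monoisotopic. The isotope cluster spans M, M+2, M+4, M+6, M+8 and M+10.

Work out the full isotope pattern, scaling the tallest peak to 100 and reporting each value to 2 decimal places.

8.29 : 44.19 : 94.08 : 100.00 : 53.08 : 11.25

Element Ld pattern (n=3): 0.103823 : 0.351231 : 0.396069 : 0.148877
Bromine pattern (n=2): 0.25694761 : 0.49990478 : 0.24314761
Convolve the two distributions (both contribute in 2-u steps):
  M: 0.103823×0.25694761 = 0.026677
  M+2: 0.103823×0.49990478 + 0.351231×0.25694761 = 0.142150
  M+4: 0.103823×0.24314761 + 0.351231×0.49990478 + 0.396069×0.25694761 = 0.302595
  M+6: 0.351231×0.24314761 + 0.396069×0.49990478 + 0.148877×0.25694761 = 0.321651
  M+8: 0.396069×0.24314761 + 0.148877×0.49990478 = 0.170728
  M+10: 0.148877×0.24314761 = 0.036199
Scale to base peak (0.321651) = 100: 8.29 : 44.19 : 94.08 : 100.00 : 53.08 : 11.25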